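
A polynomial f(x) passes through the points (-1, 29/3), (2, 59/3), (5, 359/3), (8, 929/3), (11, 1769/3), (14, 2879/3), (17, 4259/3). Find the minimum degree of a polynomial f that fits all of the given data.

2

Forward differences of the values at x = -1, 2, 5, 8, 11, 14, 17:
  f  : 29/3  59/3  359/3  929/3  1769/3  2879/3  4259/3
  Δ  : 10  100  190  280  370  460
  Δ^2: 90  90  90  90  90
  Δ^3: 0  0  0  0
  Δ^4: 0  0  0
  Δ^5: 0  0
  Δ^6: 0
The second differences are constant (90) and nonzero, while all higher differences vanish, so the minimal degree is 2.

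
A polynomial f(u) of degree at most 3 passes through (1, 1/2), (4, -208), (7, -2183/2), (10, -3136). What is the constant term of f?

Write f(u) = au^3 + bu^2 + cu + d. Substituting each data point gives a linear system:
  a + b + c + d = 1/2
  64a + 16b + 4c + d = -208
  343a + 49b + 7c + d = -2183/2
  1000a + 100b + 10c + d = -3136
Solving the system yields a = -3, b = -3/2, c = 1, d = 4.
So f(u) = -3u³ - (3/2)u² + u + 4.
The constant term is 4.

4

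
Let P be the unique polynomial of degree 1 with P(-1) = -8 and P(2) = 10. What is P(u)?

P(u) = 6u - 2

Using the Lagrange interpolation formula with nodes -1, 2:
  L_0(u) = (u - 2) / -3
  L_1(u) = (u + 1) / 3
Then P(u) = -8·L_0(u) + 10·L_1(u).
Expanding and collecting terms gives P(u) = 6u - 2.
Check: P(-1) = -8. ✓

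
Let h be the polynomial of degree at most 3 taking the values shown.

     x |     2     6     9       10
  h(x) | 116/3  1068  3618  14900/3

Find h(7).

5096/3

Using the Lagrange interpolation formula with nodes 2, 6, 9, 10:
  L_0(x) = (x - 6)(x - 9)(x - 10) / -224
  L_1(x) = (x - 2)(x - 9)(x - 10) / 48
  L_2(x) = (x - 2)(x - 6)(x - 10) / -21
  L_3(x) = (x - 2)(x - 6)(x - 9) / 32
Then h(x) = 116/3·L_0(x) + 1068·L_1(x) + 3618·L_2(x) + 14900/3·L_3(x).
Expanding and collecting terms gives h(x) = 5x^3 - (1/3)x^2.
Evaluating at x = 7: h(7) = 5096/3.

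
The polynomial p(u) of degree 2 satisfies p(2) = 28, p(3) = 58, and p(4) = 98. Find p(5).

148

Using the Lagrange interpolation formula with nodes 2, 3, 4:
  L_0(u) = (u - 3)(u - 4) / 2
  L_1(u) = (u - 2)(u - 4) / -1
  L_2(u) = (u - 2)(u - 3) / 2
Then p(u) = 28·L_0(u) + 58·L_1(u) + 98·L_2(u).
Expanding and collecting terms gives p(u) = 5u² + 5u - 2.
Evaluating at u = 5: p(5) = 148.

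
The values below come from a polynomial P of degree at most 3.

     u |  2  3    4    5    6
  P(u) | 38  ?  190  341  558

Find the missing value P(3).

The 4 known points determine the degree-3 polynomial uniquely.
Write P(u) = au^3 + bu^2 + cu + d. Substituting each data point gives a linear system:
  8a + 4b + 2c + d = 38
  64a + 16b + 4c + d = 190
  125a + 25b + 5c + d = 341
  216a + 36b + 6c + d = 558
Solving the system yields a = 2, b = 3, c = 2, d = 6.
So P(u) = 2u³ + 3u² + 2u + 6.
Then P(3) = 93.

93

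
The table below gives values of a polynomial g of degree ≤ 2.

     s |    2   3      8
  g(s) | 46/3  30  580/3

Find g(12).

432

Write g(s) = as^2 + bs + c. Substituting each data point gives a linear system:
  4a + 2b + c = 46/3
  9a + 3b + c = 30
  64a + 8b + c = 580/3
Solving the system yields a = 3, b = -1/3, c = 4.
So g(s) = 3s^2 - (1/3)s + 4.
Then g(12) = 432.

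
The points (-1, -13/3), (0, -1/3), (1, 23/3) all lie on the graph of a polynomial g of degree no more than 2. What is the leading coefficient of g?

2

Write g(n) = an^2 + bn + c. Substituting each data point gives a linear system:
  a - b + c = -13/3
  c = -1/3
  a + b + c = 23/3
Solving the system yields a = 2, b = 6, c = -1/3.
So g(n) = 2n^2 + 6n - 1/3.
The leading coefficient is 2.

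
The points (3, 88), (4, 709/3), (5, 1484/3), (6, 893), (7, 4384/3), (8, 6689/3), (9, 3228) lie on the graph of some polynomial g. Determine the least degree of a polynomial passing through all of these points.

3

Forward differences of the values at t = 3, 4, 5, 6, 7, 8, 9:
  g  : 88  709/3  1484/3  893  4384/3  6689/3  3228
  Δ  : 445/3  775/3  1195/3  1705/3  2305/3  2995/3
  Δ^2: 110  140  170  200  230
  Δ^3: 30  30  30  30
  Δ^4: 0  0  0
  Δ^5: 0  0
  Δ^6: 0
The third differences are constant (30) and nonzero, while all higher differences vanish, so the minimal degree is 3.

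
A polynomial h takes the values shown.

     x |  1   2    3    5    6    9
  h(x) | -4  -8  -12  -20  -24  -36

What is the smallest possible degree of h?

Divided differences on the nodes 1, 2, 3, 5, 6, 9:
  order 0: -4  -8  -12  -20  -24  -36
  order 1: -4  -4  -4  -4  -4
  order 2: 0  0  0  0
  order 3: 0  0  0
  order 4: 0  0
  order 5: 0
The order-1 divided differences are all -4 (nonzero) and every higher order vanishes, so the data lies on a polynomial of degree exactly 1.

1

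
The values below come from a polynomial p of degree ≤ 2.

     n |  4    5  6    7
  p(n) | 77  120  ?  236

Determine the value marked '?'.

173

The 3 known points determine the degree-2 polynomial uniquely.
Write p(n) = an^2 + bn + c. Substituting each data point gives a linear system:
  16a + 4b + c = 77
  25a + 5b + c = 120
  49a + 7b + c = 236
Solving the system yields a = 5, b = -2, c = 5.
So p(n) = 5n² - 2n + 5.
Then p(6) = 173.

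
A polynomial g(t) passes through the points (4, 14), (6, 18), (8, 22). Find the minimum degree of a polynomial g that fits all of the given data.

Forward differences of the values at t = 4, 6, 8:
  g  : 14  18  22
  Δ  : 4  4
  Δ^2: 0
The first differences are constant (4) and nonzero, while all higher differences vanish, so the minimal degree is 1.

1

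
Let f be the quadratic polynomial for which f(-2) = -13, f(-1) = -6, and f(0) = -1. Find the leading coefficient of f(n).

Write f(n) = an^2 + bn + c. Substituting each data point gives a linear system:
  4a - 2b + c = -13
  a - b + c = -6
  c = -1
Solving the system yields a = -1, b = 4, c = -1.
So f(n) = -n^2 + 4n - 1.
The leading coefficient is -1.

-1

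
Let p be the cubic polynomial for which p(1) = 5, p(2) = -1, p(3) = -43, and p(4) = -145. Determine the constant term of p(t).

Write p(t) = at^3 + bt^2 + ct + d. Substituting each data point gives a linear system:
  a + b + c + d = 5
  8a + 4b + 2c + d = -1
  27a + 9b + 3c + d = -43
  64a + 16b + 4c + d = -145
Solving the system yields a = -4, b = 6, c = 4, d = -1.
So p(t) = -4t³ + 6t² + 4t - 1.
The constant term is -1.

-1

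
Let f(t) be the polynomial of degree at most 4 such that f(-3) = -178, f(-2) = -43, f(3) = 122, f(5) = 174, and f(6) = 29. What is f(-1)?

Write f(t) = at^4 + bt^3 + ct^2 + dt + e. Substituting each data point gives a linear system:
  81a - 27b + 9c - 3d + e = -178
  16a - 8b + 4c - 2d + e = -43
  81a + 27b + 9c + 3d + e = 122
  625a + 125b + 25c + 5d + e = 174
  1296a + 216b + 36c + 6d + e = 29
Solving the system yields a = -1, b = 5, c = 6, d = 5, e = -1.
So f(t) = -t^4 + 5t^3 + 6t^2 + 5t - 1.
Then f(-1) = -6.

-6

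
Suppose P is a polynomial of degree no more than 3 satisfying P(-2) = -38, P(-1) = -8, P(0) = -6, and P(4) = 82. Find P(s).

Using the Lagrange interpolation formula with nodes -2, -1, 0, 4:
  L_0(s) = (s + 1)s(s - 4) / -12
  L_1(s) = (s + 2)s(s - 4) / 5
  L_2(s) = (s + 2)(s + 1)(s - 4) / -8
  L_3(s) = (s + 2)(s + 1)s / 120
Then P(s) = -38·L_0(s) - 8·L_1(s) - 6·L_2(s) + 82·L_3(s).
Expanding and collecting terms gives P(s) = 3s^3 - 5s^2 - 6s - 6.
Check: P(-2) = -38. ✓

P(s) = 3s^3 - 5s^2 - 6s - 6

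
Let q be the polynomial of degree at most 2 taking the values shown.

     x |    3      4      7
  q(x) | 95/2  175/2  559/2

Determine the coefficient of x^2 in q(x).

6

Write q(x) = ax^2 + bx + c. Substituting each data point gives a linear system:
  9a + 3b + c = 95/2
  16a + 4b + c = 175/2
  49a + 7b + c = 559/2
Solving the system yields a = 6, b = -2, c = -1/2.
So q(x) = 6x^2 - 2x - 1/2.
The leading coefficient is 6.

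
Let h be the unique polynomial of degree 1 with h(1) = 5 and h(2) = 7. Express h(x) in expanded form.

Write h(x) = ax + b. Substituting each data point gives a linear system:
  a + b = 5
  2a + b = 7
Solving the system yields a = 2, b = 3.
So h(x) = 2x + 3.
Check: h(1) = 5. ✓

h(x) = 2x + 3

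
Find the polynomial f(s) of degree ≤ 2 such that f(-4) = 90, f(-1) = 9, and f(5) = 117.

f(s) = 5s^2 - 2s + 2

Using the Lagrange interpolation formula with nodes -4, -1, 5:
  L_0(s) = (s + 1)(s - 5) / 27
  L_1(s) = (s + 4)(s - 5) / -18
  L_2(s) = (s + 4)(s + 1) / 54
Then f(s) = 90·L_0(s) + 9·L_1(s) + 117·L_2(s).
Expanding and collecting terms gives f(s) = 5s² - 2s + 2.
Check: f(-4) = 90. ✓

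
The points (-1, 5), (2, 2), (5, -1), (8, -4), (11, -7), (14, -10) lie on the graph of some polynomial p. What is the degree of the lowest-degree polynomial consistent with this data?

Forward differences of the values at x = -1, 2, 5, 8, 11, 14:
  p  : 5  2  -1  -4  -7  -10
  Δ  : -3  -3  -3  -3  -3
  Δ^2: 0  0  0  0
  Δ^3: 0  0  0
  Δ^4: 0  0
  Δ^5: 0
The first differences are constant (-3) and nonzero, while all higher differences vanish, so the minimal degree is 1.

1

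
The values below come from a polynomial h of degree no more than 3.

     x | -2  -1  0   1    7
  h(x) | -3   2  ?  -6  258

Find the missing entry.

-1

The 4 known points determine the degree-3 polynomial uniquely.
Write h(x) = ax^3 + bx^2 + cx + d. Substituting each data point gives a linear system:
  -8a + 4b - 2c + d = -3
  -a + b - c + d = 2
  a + b + c + d = -6
  343a + 49b + 7c + d = 258
Solving the system yields a = 1, b = -1, c = -5, d = -1.
So h(x) = x^3 - x^2 - 5x - 1.
Then h(0) = -1.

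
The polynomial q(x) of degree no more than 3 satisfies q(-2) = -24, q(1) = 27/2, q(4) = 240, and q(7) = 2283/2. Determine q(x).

q(x) = 3x^3 + (3/2)x^2 + 5x + 4

Write q(x) = ax^3 + bx^2 + cx + d. Substituting each data point gives a linear system:
  -8a + 4b - 2c + d = -24
  a + b + c + d = 27/2
  64a + 16b + 4c + d = 240
  343a + 49b + 7c + d = 2283/2
Solving the system yields a = 3, b = 3/2, c = 5, d = 4.
So q(x) = 3x^3 + (3/2)x^2 + 5x + 4.
Check: q(4) = 240. ✓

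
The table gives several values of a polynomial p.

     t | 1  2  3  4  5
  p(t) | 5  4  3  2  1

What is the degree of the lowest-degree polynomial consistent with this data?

1

Forward differences of the values at t = 1, 2, 3, 4, 5:
  p  : 5  4  3  2  1
  Δ  : -1  -1  -1  -1
  Δ^2: 0  0  0
  Δ^3: 0  0
  Δ^4: 0
The first differences are constant (-1) and nonzero, while all higher differences vanish, so the minimal degree is 1.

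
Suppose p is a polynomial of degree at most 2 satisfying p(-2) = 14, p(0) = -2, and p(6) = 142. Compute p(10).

398

Using the Lagrange interpolation formula with nodes -2, 0, 6:
  L_0(x) = x(x - 6) / 16
  L_1(x) = (x + 2)(x - 6) / -12
  L_2(x) = (x + 2)x / 48
Then p(x) = 14·L_0(x) - 2·L_1(x) + 142·L_2(x).
Expanding and collecting terms gives p(x) = 4x^2 - 2.
Evaluating at x = 10: p(10) = 398.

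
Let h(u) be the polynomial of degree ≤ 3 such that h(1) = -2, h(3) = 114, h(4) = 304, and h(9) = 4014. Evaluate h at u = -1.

Using the Lagrange interpolation formula with nodes 1, 3, 4, 9:
  L_0(u) = (u - 3)(u - 4)(u - 9) / -48
  L_1(u) = (u - 1)(u - 4)(u - 9) / 12
  L_2(u) = (u - 1)(u - 3)(u - 9) / -15
  L_3(u) = (u - 1)(u - 3)(u - 4) / 240
Then h(u) = -2·L_0(u) + 114·L_1(u) + 304·L_2(u) + 4014·L_3(u).
Expanding and collecting terms gives h(u) = 6u^3 - 4u^2 - 4u.
Evaluating at u = -1: h(-1) = -6.

-6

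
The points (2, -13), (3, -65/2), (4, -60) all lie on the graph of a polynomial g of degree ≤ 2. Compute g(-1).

-5/2

Write g(n) = an^2 + bn + c. Substituting each data point gives a linear system:
  4a + 2b + c = -13
  9a + 3b + c = -65/2
  16a + 4b + c = -60
Solving the system yields a = -4, b = 1/2, c = 2.
So g(n) = -4n^2 + (1/2)n + 2.
Then g(-1) = -5/2.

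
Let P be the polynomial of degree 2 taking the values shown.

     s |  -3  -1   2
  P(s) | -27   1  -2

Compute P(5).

-59

Write P(s) = as^2 + bs + c. Substituting each data point gives a linear system:
  9a - 3b + c = -27
  a - b + c = 1
  4a + 2b + c = -2
Solving the system yields a = -3, b = 2, c = 6.
So P(s) = -3s² + 2s + 6.
Then P(5) = -59.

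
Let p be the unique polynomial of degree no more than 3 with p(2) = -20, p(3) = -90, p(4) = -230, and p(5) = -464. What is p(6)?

-816

Forward differences of the values at t = 2, 3, 4, 5:
  p  : -20  -90  -230  -464
  Δ  : -70  -140  -234
  Δ^2: -70  -94
  Δ^3: -24
The third differences are constant, confirming degree 3.
Interpolating (Newton forward form) and evaluating at t = 6 gives p(6) = -816.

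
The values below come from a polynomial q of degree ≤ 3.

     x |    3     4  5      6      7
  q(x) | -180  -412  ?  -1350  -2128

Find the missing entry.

The 4 known points determine the degree-3 polynomial uniquely.
Write q(x) = ax^3 + bx^2 + cx + d. Substituting each data point gives a linear system:
  27a + 9b + 3c + d = -180
  64a + 16b + 4c + d = -412
  216a + 36b + 6c + d = -1350
  343a + 49b + 7c + d = -2128
Solving the system yields a = -6, b = -1, c = -3, d = 0.
So q(x) = -6x^3 - x^2 - 3x.
Then q(5) = -790.

-790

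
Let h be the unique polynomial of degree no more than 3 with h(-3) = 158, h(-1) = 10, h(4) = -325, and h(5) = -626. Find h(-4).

Write h(u) = au^3 + bu^2 + cu + d. Substituting each data point gives a linear system:
  -27a + 9b - 3c + d = 158
  -a + b - c + d = 10
  64a + 16b + 4c + d = -325
  125a + 25b + 5c + d = -626
Solving the system yields a = -5, b = 1, c = -5, d = -1.
So h(u) = -5u³ + u² - 5u - 1.
Then h(-4) = 355.

355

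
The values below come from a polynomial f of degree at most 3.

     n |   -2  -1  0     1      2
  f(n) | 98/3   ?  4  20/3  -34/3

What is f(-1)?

14/3

On equispaced nodes a degree-3 polynomial has vanishing fourth forward difference, so
  f(-2) - 4·f(-1) + 6·f(0) - 4·f(1) + f(2) = 0.
Substituting the known values and solving for f(-1):
  -4·f(-1) = -56/3
  f(-1) = 14/3.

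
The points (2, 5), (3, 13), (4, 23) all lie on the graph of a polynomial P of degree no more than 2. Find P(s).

P(s) = s^2 + 3s - 5

Write P(s) = as^2 + bs + c. Substituting each data point gives a linear system:
  4a + 2b + c = 5
  9a + 3b + c = 13
  16a + 4b + c = 23
Solving the system yields a = 1, b = 3, c = -5.
So P(s) = s^2 + 3s - 5.
Check: P(4) = 23. ✓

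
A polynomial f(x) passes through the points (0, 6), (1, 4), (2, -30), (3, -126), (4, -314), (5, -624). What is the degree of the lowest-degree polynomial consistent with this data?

Forward differences of the values at x = 0, 1, 2, 3, 4, 5:
  f  : 6  4  -30  -126  -314  -624
  Δ  : -2  -34  -96  -188  -310
  Δ^2: -32  -62  -92  -122
  Δ^3: -30  -30  -30
  Δ^4: 0  0
  Δ^5: 0
The third differences are constant (-30) and nonzero, while all higher differences vanish, so the minimal degree is 3.

3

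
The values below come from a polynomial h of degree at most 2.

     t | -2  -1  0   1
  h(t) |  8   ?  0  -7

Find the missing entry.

5

On equispaced nodes a degree-2 polynomial has vanishing third forward difference, so
  - h(-2) + 3·h(-1) - 3·h(0) + h(1) = 0.
Substituting the known values and solving for h(-1):
  3·h(-1) = 15
  h(-1) = 5.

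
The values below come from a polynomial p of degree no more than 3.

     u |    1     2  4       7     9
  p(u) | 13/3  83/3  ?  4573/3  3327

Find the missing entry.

781/3

The 4 known points determine the degree-3 polynomial uniquely.
Write p(u) = au^3 + bu^2 + cu + d. Substituting each data point gives a linear system:
  a + b + c + d = 13/3
  8a + 4b + 2c + d = 83/3
  343a + 49b + 7c + d = 4573/3
  729a + 81b + 9c + d = 3327
Solving the system yields a = 5, b = -4, c = 1/3, d = 3.
So p(u) = 5u^3 - 4u^2 + (1/3)u + 3.
Then p(4) = 781/3.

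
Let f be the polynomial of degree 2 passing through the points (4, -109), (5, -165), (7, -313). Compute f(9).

Using the Lagrange interpolation formula with nodes 4, 5, 7:
  L_0(n) = (n - 5)(n - 7) / 3
  L_1(n) = (n - 4)(n - 7) / -2
  L_2(n) = (n - 4)(n - 5) / 6
Then f(n) = -109·L_0(n) - 165·L_1(n) - 313·L_2(n).
Expanding and collecting terms gives f(n) = -6n² - 2n - 5.
Evaluating at n = 9: f(9) = -509.

-509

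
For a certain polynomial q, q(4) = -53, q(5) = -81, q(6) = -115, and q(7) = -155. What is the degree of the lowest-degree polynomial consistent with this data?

Forward differences of the values at s = 4, 5, 6, 7:
  q  : -53  -81  -115  -155
  Δ  : -28  -34  -40
  Δ^2: -6  -6
  Δ^3: 0
The second differences are constant (-6) and nonzero, while all higher differences vanish, so the minimal degree is 2.

2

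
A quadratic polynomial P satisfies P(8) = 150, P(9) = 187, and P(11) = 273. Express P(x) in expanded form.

P(x) = 2x^2 + 3x - 2

Using the Lagrange interpolation formula with nodes 8, 9, 11:
  L_0(x) = (x - 9)(x - 11) / 3
  L_1(x) = (x - 8)(x - 11) / -2
  L_2(x) = (x - 8)(x - 9) / 6
Then P(x) = 150·L_0(x) + 187·L_1(x) + 273·L_2(x).
Expanding and collecting terms gives P(x) = 2x^2 + 3x - 2.
Check: P(9) = 187. ✓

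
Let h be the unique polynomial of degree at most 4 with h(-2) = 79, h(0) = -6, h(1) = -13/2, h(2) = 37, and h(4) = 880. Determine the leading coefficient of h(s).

Write h(s) = as^4 + bs^3 + cs^2 + ds + e. Substituting each data point gives a linear system:
  16a - 8b + 4c - 2d + e = 79
  e = -6
  a + b + c + d + e = -13/2
  16a + 8b + 4c + 2d + e = 37
  256a + 64b + 16c + 4d + e = 880
Solving the system yields a = 4, b = -2, c = 0, d = -5/2, e = -6.
So h(s) = 4s^4 - 2s^3 - (5/2)s - 6.
The leading coefficient is 4.

4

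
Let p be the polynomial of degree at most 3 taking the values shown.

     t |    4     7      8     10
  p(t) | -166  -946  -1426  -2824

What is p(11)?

Write p(t) = at^3 + bt^2 + ct + d. Substituting each data point gives a linear system:
  64a + 16b + 4c + d = -166
  343a + 49b + 7c + d = -946
  512a + 64b + 8c + d = -1426
  1000a + 100b + 10c + d = -2824
Solving the system yields a = -3, b = 2, c = -3, d = 6.
So p(t) = -3t^3 + 2t^2 - 3t + 6.
Then p(11) = -3778.

-3778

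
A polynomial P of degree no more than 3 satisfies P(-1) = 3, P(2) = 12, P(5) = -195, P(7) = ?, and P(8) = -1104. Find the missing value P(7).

The 4 known points determine the degree-3 polynomial uniquely.
Write P(n) = an^3 + bn^2 + cn + d. Substituting each data point gives a linear system:
  -a + b - c + d = 3
  8a + 4b + 2c + d = 12
  125a + 25b + 5c + d = -195
  512a + 64b + 8c + d = -1104
Solving the system yields a = -3, b = 6, c = 6, d = 0.
So P(n) = -3n³ + 6n² + 6n.
Then P(7) = -693.

-693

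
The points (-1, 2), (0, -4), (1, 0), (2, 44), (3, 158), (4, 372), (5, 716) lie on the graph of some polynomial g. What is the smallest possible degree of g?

Forward differences of the values at x = -1, 0, 1, 2, 3, 4, 5:
  g  : 2  -4  0  44  158  372  716
  Δ  : -6  4  44  114  214  344
  Δ^2: 10  40  70  100  130
  Δ^3: 30  30  30  30
  Δ^4: 0  0  0
  Δ^5: 0  0
  Δ^6: 0
The third differences are constant (30) and nonzero, while all higher differences vanish, so the minimal degree is 3.

3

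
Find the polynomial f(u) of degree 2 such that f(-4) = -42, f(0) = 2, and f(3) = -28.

Using the Lagrange interpolation formula with nodes -4, 0, 3:
  L_0(u) = u(u - 3) / 28
  L_1(u) = (u + 4)(u - 3) / -12
  L_2(u) = (u + 4)u / 21
Then f(u) = -42·L_0(u) + 2·L_1(u) - 28·L_2(u).
Expanding and collecting terms gives f(u) = -3u² - u + 2.
Check: f(-4) = -42. ✓

f(u) = -3u^2 - u + 2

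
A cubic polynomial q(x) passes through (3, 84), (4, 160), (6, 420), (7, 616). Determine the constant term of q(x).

Write q(x) = ax^3 + bx^2 + cx + d. Substituting each data point gives a linear system:
  27a + 9b + 3c + d = 84
  64a + 16b + 4c + d = 160
  216a + 36b + 6c + d = 420
  343a + 49b + 7c + d = 616
Solving the system yields a = 1, b = 5, c = 4, d = 0.
So q(x) = x^3 + 5x^2 + 4x.
The constant term is 0.

0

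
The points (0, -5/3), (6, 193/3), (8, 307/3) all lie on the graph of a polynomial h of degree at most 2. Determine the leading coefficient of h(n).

Write h(n) = an^2 + bn + c. Substituting each data point gives a linear system:
  c = -5/3
  36a + 6b + c = 193/3
  64a + 8b + c = 307/3
Solving the system yields a = 1, b = 5, c = -5/3.
So h(n) = n^2 + 5n - 5/3.
The leading coefficient is 1.

1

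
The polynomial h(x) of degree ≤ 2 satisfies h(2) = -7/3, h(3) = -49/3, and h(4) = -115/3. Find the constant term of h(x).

5/3

Write h(x) = ax^2 + bx + c. Substituting each data point gives a linear system:
  4a + 2b + c = -7/3
  9a + 3b + c = -49/3
  16a + 4b + c = -115/3
Solving the system yields a = -4, b = 6, c = 5/3.
So h(x) = -4x^2 + 6x + 5/3.
The constant term is 5/3.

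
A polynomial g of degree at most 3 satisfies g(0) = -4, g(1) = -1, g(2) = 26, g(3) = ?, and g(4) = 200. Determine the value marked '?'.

The 4 known points determine the degree-3 polynomial uniquely.
Write g(n) = an^3 + bn^2 + cn + d. Substituting each data point gives a linear system:
  d = -4
  a + b + c + d = -1
  8a + 4b + 2c + d = 26
  64a + 16b + 4c + d = 200
Solving the system yields a = 2, b = 6, c = -5, d = -4.
So g(n) = 2n^3 + 6n^2 - 5n - 4.
Then g(3) = 89.

89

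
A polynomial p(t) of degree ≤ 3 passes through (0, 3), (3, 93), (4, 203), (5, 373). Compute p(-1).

Write p(t) = at^3 + bt^2 + ct + d. Substituting each data point gives a linear system:
  d = 3
  27a + 9b + 3c + d = 93
  64a + 16b + 4c + d = 203
  125a + 25b + 5c + d = 373
Solving the system yields a = 2, b = 6, c = -6, d = 3.
So p(t) = 2t^3 + 6t^2 - 6t + 3.
Then p(-1) = 13.

13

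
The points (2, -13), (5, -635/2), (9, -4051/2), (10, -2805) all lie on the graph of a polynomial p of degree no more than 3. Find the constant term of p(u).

-5

Write p(u) = au^3 + bu^2 + cu + d. Substituting each data point gives a linear system:
  8a + 4b + 2c + d = -13
  125a + 25b + 5c + d = -635/2
  729a + 81b + 9c + d = -4051/2
  1000a + 100b + 10c + d = -2805
Solving the system yields a = -3, b = 3/2, c = 5, d = -5.
So p(u) = -3u³ + (3/2)u² + 5u - 5.
The constant term is -5.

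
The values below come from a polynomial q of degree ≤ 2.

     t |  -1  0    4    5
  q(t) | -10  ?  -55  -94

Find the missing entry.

The 3 known points determine the degree-2 polynomial uniquely.
Write q(t) = at^2 + bt + c. Substituting each data point gives a linear system:
  a - b + c = -10
  16a + 4b + c = -55
  25a + 5b + c = -94
Solving the system yields a = -5, b = 6, c = 1.
So q(t) = -5t² + 6t + 1.
Then q(0) = 1.

1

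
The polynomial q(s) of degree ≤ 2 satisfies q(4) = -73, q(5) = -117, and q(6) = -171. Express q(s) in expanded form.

Write q(s) = as^2 + bs + c. Substituting each data point gives a linear system:
  16a + 4b + c = -73
  25a + 5b + c = -117
  36a + 6b + c = -171
Solving the system yields a = -5, b = 1, c = 3.
So q(s) = -5s^2 + s + 3.
Check: q(5) = -117. ✓

q(s) = -5s^2 + s + 3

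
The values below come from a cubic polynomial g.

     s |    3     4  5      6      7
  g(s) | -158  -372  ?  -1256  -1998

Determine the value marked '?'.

-726

The 4 known points determine the degree-3 polynomial uniquely.
Write g(s) = as^3 + bs^2 + cs + d. Substituting each data point gives a linear system:
  27a + 9b + 3c + d = -158
  64a + 16b + 4c + d = -372
  216a + 36b + 6c + d = -1256
  343a + 49b + 7c + d = -1998
Solving the system yields a = -6, b = 2, c = -6, d = 4.
So g(s) = -6s^3 + 2s^2 - 6s + 4.
Then g(5) = -726.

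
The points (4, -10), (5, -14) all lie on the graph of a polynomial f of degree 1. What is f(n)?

Write f(n) = an + b. Substituting each data point gives a linear system:
  4a + b = -10
  5a + b = -14
Solving the system yields a = -4, b = 6.
So f(n) = -4n + 6.
Check: f(4) = -10. ✓

f(n) = -4n + 6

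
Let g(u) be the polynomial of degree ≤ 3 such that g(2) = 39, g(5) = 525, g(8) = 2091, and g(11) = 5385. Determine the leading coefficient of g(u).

4

Write g(u) = au^3 + bu^2 + cu + d. Substituting each data point gives a linear system:
  8a + 4b + 2c + d = 39
  125a + 25b + 5c + d = 525
  512a + 64b + 8c + d = 2091
  1331a + 121b + 11c + d = 5385
Solving the system yields a = 4, b = 0, c = 6, d = -5.
So g(u) = 4u³ + 6u - 5.
The leading coefficient is 4.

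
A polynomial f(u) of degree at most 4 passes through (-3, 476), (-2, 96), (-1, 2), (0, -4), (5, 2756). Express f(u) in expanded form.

Write f(u) = au^4 + bu^3 + cu^2 + du + e. Substituting each data point gives a linear system:
  81a - 27b + 9c - 3d + e = 476
  16a - 8b + 4c - 2d + e = 96
  a - b + c - d + e = 2
  e = -4
  625a + 125b + 25c + 5d + e = 2756
Solving the system yields a = 5, b = -3, c = 0, d = 2, e = -4.
So f(u) = 5u^4 - 3u^3 + 2u - 4.
Check: f(5) = 2756. ✓

f(u) = 5u^4 - 3u^3 + 2u - 4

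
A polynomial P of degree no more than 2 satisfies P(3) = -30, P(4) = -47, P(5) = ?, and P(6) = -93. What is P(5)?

The 3 known points determine the degree-2 polynomial uniquely.
Write P(s) = as^2 + bs + c. Substituting each data point gives a linear system:
  9a + 3b + c = -30
  16a + 4b + c = -47
  36a + 6b + c = -93
Solving the system yields a = -2, b = -3, c = -3.
So P(s) = -2s^2 - 3s - 3.
Then P(5) = -68.

-68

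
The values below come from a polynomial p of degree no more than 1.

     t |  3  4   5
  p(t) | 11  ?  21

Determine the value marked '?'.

16

The 2 known points determine the degree-1 polynomial uniquely.
Write p(t) = at + b. Substituting each data point gives a linear system:
  3a + b = 11
  5a + b = 21
Solving the system yields a = 5, b = -4.
So p(t) = 5t - 4.
Then p(4) = 16.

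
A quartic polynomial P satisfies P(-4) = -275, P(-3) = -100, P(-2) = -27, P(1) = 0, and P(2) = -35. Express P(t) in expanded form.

Using the Lagrange interpolation formula with nodes -4, -3, -2, 1, 2:
  L_0(t) = (t + 3)(t + 2)(t - 1)(t - 2) / 60
  L_1(t) = (t + 4)(t + 2)(t - 1)(t - 2) / -20
  L_2(t) = (t + 4)(t + 3)(t - 1)(t - 2) / 24
  L_3(t) = (t + 4)(t + 3)(t + 2)(t - 2) / -60
  L_4(t) = (t + 4)(t + 3)(t + 2)(t - 1) / 120
Then P(t) = -275·L_0(t) - 100·L_1(t) - 27·L_2(t) + 0·L_3(t) - 35·L_4(t).
Expanding and collecting terms gives P(t) = -t^4 - t^3 - 5t^2 + 2t + 5.
Check: P(1) = 0. ✓

P(t) = -t^4 - t^3 - 5t^2 + 2t + 5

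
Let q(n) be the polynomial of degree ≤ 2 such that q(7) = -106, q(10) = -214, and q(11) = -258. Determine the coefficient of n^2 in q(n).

-2

Write q(n) = an^2 + bn + c. Substituting each data point gives a linear system:
  49a + 7b + c = -106
  100a + 10b + c = -214
  121a + 11b + c = -258
Solving the system yields a = -2, b = -2, c = 6.
So q(n) = -2n^2 - 2n + 6.
The leading coefficient is -2.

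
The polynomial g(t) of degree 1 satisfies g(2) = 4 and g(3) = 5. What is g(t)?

g(t) = t + 2

Write g(t) = at + b. Substituting each data point gives a linear system:
  2a + b = 4
  3a + b = 5
Solving the system yields a = 1, b = 2.
So g(t) = t + 2.
Check: g(3) = 5. ✓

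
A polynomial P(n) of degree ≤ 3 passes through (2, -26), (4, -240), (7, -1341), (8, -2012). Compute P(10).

Write P(n) = an^3 + bn^2 + cn + d. Substituting each data point gives a linear system:
  8a + 4b + 2c + d = -26
  64a + 16b + 4c + d = -240
  343a + 49b + 7c + d = -1341
  512a + 64b + 8c + d = -2012
Solving the system yields a = -4, b = 0, c = 5, d = -4.
So P(n) = -4n³ + 5n - 4.
Then P(10) = -3954.

-3954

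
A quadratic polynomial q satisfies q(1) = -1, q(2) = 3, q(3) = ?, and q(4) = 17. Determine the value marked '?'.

On equispaced nodes a degree-2 polynomial has vanishing third forward difference, so
  - q(1) + 3·q(2) - 3·q(3) + q(4) = 0.
Substituting the known values and solving for q(3):
  -3·q(3) = -27
  q(3) = 9.

9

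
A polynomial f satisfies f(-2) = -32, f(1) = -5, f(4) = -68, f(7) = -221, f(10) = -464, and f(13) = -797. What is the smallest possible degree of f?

Forward differences of the values at s = -2, 1, 4, 7, 10, 13:
  f  : -32  -5  -68  -221  -464  -797
  Δ  : 27  -63  -153  -243  -333
  Δ^2: -90  -90  -90  -90
  Δ^3: 0  0  0
  Δ^4: 0  0
  Δ^5: 0
The second differences are constant (-90) and nonzero, while all higher differences vanish, so the minimal degree is 2.

2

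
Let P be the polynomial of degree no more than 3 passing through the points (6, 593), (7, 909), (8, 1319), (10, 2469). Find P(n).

P(n) = 2n^3 + 5n^2 - 3n - 1

Using the Lagrange interpolation formula with nodes 6, 7, 8, 10:
  L_0(n) = (n - 7)(n - 8)(n - 10) / -8
  L_1(n) = (n - 6)(n - 8)(n - 10) / 3
  L_2(n) = (n - 6)(n - 7)(n - 10) / -4
  L_3(n) = (n - 6)(n - 7)(n - 8) / 24
Then P(n) = 593·L_0(n) + 909·L_1(n) + 1319·L_2(n) + 2469·L_3(n).
Expanding and collecting terms gives P(n) = 2n^3 + 5n^2 - 3n - 1.
Check: P(6) = 593. ✓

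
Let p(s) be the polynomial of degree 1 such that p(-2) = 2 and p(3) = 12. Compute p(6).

18

Write p(s) = as + b. Substituting each data point gives a linear system:
  -2a + b = 2
  3a + b = 12
Solving the system yields a = 2, b = 6.
So p(s) = 2s + 6.
Then p(6) = 18.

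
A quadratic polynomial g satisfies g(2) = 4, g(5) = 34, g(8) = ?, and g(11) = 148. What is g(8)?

The 3 known points determine the degree-2 polynomial uniquely.
Write g(s) = as^2 + bs + c. Substituting each data point gives a linear system:
  4a + 2b + c = 4
  25a + 5b + c = 34
  121a + 11b + c = 148
Solving the system yields a = 1, b = 3, c = -6.
So g(s) = s² + 3s - 6.
Then g(8) = 82.

82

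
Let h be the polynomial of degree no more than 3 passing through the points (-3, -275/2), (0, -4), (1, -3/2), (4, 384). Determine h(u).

h(u) = 6u^3 + (3/2)u^2 - 5u - 4

Using the Lagrange interpolation formula with nodes -3, 0, 1, 4:
  L_0(u) = u(u - 1)(u - 4) / -84
  L_1(u) = (u + 3)(u - 1)(u - 4) / 12
  L_2(u) = (u + 3)u(u - 4) / -12
  L_3(u) = (u + 3)u(u - 1) / 84
Then h(u) = -275/2·L_0(u) - 4·L_1(u) - 3/2·L_2(u) + 384·L_3(u).
Expanding and collecting terms gives h(u) = 6u^3 + (3/2)u^2 - 5u - 4.
Check: h(-3) = -275/2. ✓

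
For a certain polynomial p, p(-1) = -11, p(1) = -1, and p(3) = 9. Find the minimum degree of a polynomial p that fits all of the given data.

1

Forward differences of the values at t = -1, 1, 3:
  p  : -11  -1  9
  Δ  : 10  10
  Δ^2: 0
The first differences are constant (10) and nonzero, while all higher differences vanish, so the minimal degree is 1.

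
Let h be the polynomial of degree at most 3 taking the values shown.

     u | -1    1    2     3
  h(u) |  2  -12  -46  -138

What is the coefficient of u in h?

Write h(u) = au^3 + bu^2 + cu + d. Substituting each data point gives a linear system:
  -a + b - c + d = 2
  a + b + c + d = -12
  8a + 4b + 2c + d = -46
  27a + 9b + 3c + d = -138
Solving the system yields a = -5, b = 1, c = -2, d = -6.
So h(u) = -5u^3 + u^2 - 2u - 6.
The coefficient of u is -2.

-2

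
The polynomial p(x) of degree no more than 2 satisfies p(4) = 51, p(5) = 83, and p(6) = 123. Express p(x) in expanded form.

p(x) = 4x^2 - 4x + 3

Write p(x) = ax^2 + bx + c. Substituting each data point gives a linear system:
  16a + 4b + c = 51
  25a + 5b + c = 83
  36a + 6b + c = 123
Solving the system yields a = 4, b = -4, c = 3.
So p(x) = 4x^2 - 4x + 3.
Check: p(6) = 123. ✓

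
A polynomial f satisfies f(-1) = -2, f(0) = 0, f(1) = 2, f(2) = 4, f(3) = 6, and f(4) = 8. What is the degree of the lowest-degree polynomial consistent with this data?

1

Forward differences of the values at t = -1, 0, 1, 2, 3, 4:
  f  : -2  0  2  4  6  8
  Δ  : 2  2  2  2  2
  Δ^2: 0  0  0  0
  Δ^3: 0  0  0
  Δ^4: 0  0
  Δ^5: 0
The first differences are constant (2) and nonzero, while all higher differences vanish, so the minimal degree is 1.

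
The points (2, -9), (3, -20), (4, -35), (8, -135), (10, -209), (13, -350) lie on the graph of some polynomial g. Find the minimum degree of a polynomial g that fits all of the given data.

Divided differences on the nodes 2, 3, 4, 8, 10, 13:
  order 0: -9  -20  -35  -135  -209  -350
  order 1: -11  -15  -25  -37  -47
  order 2: -2  -2  -2  -2
  order 3: 0  0  0
  order 4: 0  0
  order 5: 0
The order-2 divided differences are all -2 (nonzero) and every higher order vanishes, so the data lies on a polynomial of degree exactly 2.

2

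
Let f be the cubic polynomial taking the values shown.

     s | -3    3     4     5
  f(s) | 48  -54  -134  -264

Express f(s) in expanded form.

Write f(s) = as^3 + bs^2 + cs + d. Substituting each data point gives a linear system:
  -27a + 9b - 3c + d = 48
  27a + 9b + 3c + d = -54
  64a + 16b + 4c + d = -134
  125a + 25b + 5c + d = -264
Solving the system yields a = -2, b = -1, c = 1, d = 6.
So f(s) = -2s³ - s² + s + 6.
Check: f(-3) = 48. ✓

f(s) = -2s^3 - s^2 + s + 6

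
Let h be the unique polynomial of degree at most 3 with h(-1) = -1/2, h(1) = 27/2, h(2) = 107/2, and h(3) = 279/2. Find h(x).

h(x) = 3x^3 + 5x^2 + 4x + 3/2

Write h(x) = ax^3 + bx^2 + cx + d. Substituting each data point gives a linear system:
  -a + b - c + d = -1/2
  a + b + c + d = 27/2
  8a + 4b + 2c + d = 107/2
  27a + 9b + 3c + d = 279/2
Solving the system yields a = 3, b = 5, c = 4, d = 3/2.
So h(x) = 3x³ + 5x² + 4x + 3/2.
Check: h(2) = 107/2. ✓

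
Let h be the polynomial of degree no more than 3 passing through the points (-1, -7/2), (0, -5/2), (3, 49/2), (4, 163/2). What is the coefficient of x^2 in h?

Write h(x) = ax^3 + bx^2 + cx + d. Substituting each data point gives a linear system:
  -a + b - c + d = -7/2
  d = -5/2
  27a + 9b + 3c + d = 49/2
  64a + 16b + 4c + d = 163/2
Solving the system yields a = 2, b = -2, c = -3, d = -5/2.
So h(x) = 2x^3 - 2x^2 - 3x - 5/2.
The coefficient of x^2 is -2.

-2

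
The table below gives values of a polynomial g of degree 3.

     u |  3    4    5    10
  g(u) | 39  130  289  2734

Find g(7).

883

Write g(u) = au^3 + bu^2 + cu + d. Substituting each data point gives a linear system:
  27a + 9b + 3c + d = 39
  64a + 16b + 4c + d = 130
  125a + 25b + 5c + d = 289
  1000a + 100b + 10c + d = 2734
Solving the system yields a = 3, b = -2, c = -6, d = -6.
So g(u) = 3u^3 - 2u^2 - 6u - 6.
Then g(7) = 883.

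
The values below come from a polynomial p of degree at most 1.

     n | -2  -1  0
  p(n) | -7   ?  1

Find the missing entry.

On equispaced nodes a degree-1 polynomial has vanishing second forward difference, so
  p(-2) - 2·p(-1) + p(0) = 0.
Substituting the known values and solving for p(-1):
  -2·p(-1) = 6
  p(-1) = -3.

-3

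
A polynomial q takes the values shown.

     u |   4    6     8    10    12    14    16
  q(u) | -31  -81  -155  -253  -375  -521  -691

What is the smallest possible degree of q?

Forward differences of the values at u = 4, 6, 8, 10, 12, 14, 16:
  q  : -31  -81  -155  -253  -375  -521  -691
  Δ  : -50  -74  -98  -122  -146  -170
  Δ^2: -24  -24  -24  -24  -24
  Δ^3: 0  0  0  0
  Δ^4: 0  0  0
  Δ^5: 0  0
  Δ^6: 0
The second differences are constant (-24) and nonzero, while all higher differences vanish, so the minimal degree is 2.

2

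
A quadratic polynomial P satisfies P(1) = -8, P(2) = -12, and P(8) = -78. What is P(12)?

Write P(t) = at^2 + bt + c. Substituting each data point gives a linear system:
  a + b + c = -8
  4a + 2b + c = -12
  64a + 8b + c = -78
Solving the system yields a = -1, b = -1, c = -6.
So P(t) = -t^2 - t - 6.
Then P(12) = -162.

-162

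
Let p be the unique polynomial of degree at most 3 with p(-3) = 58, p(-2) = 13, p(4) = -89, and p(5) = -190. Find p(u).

Write p(u) = au^3 + bu^2 + cu + d. Substituting each data point gives a linear system:
  -27a + 9b - 3c + d = 58
  -8a + 4b - 2c + d = 13
  64a + 16b + 4c + d = -89
  125a + 25b + 5c + d = -190
Solving the system yields a = -2, b = 2, c = 3, d = -5.
So p(u) = -2u³ + 2u² + 3u - 5.
Check: p(5) = -190. ✓

p(u) = -2u^3 + 2u^2 + 3u - 5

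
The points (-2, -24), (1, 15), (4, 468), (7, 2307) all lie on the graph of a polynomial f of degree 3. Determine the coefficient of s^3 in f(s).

6

Write f(s) = as^3 + bs^2 + cs + d. Substituting each data point gives a linear system:
  -8a + 4b - 2c + d = -24
  a + b + c + d = 15
  64a + 16b + 4c + d = 468
  343a + 49b + 7c + d = 2307
Solving the system yields a = 6, b = 5, c = 0, d = 4.
So f(s) = 6s^3 + 5s^2 + 4.
The leading coefficient is 6.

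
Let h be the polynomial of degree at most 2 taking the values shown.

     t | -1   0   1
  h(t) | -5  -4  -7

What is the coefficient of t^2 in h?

Write h(t) = at^2 + bt + c. Substituting each data point gives a linear system:
  a - b + c = -5
  c = -4
  a + b + c = -7
Solving the system yields a = -2, b = -1, c = -4.
So h(t) = -2t² - t - 4.
The leading coefficient is -2.

-2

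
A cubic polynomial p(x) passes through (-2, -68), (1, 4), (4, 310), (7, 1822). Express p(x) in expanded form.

p(x) = 6x^3 - 5x^2 + x + 2

Write p(x) = ax^3 + bx^2 + cx + d. Substituting each data point gives a linear system:
  -8a + 4b - 2c + d = -68
  a + b + c + d = 4
  64a + 16b + 4c + d = 310
  343a + 49b + 7c + d = 1822
Solving the system yields a = 6, b = -5, c = 1, d = 2.
So p(x) = 6x^3 - 5x^2 + x + 2.
Check: p(-2) = -68. ✓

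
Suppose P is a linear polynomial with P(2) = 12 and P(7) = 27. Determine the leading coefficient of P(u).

3

Write P(u) = au + b. Substituting each data point gives a linear system:
  2a + b = 12
  7a + b = 27
Solving the system yields a = 3, b = 6.
So P(u) = 3u + 6.
The leading coefficient is 3.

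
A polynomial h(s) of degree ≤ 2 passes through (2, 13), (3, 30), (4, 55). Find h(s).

h(s) = 4s^2 - 3s + 3

Write h(s) = as^2 + bs + c. Substituting each data point gives a linear system:
  4a + 2b + c = 13
  9a + 3b + c = 30
  16a + 4b + c = 55
Solving the system yields a = 4, b = -3, c = 3.
So h(s) = 4s² - 3s + 3.
Check: h(3) = 30. ✓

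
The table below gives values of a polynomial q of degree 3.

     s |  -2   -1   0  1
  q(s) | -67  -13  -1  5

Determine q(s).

q(s) = 6s^3 - 3s^2 + 3s - 1

Using the Lagrange interpolation formula with nodes -2, -1, 0, 1:
  L_0(s) = (s + 1)s(s - 1) / -6
  L_1(s) = (s + 2)s(s - 1) / 2
  L_2(s) = (s + 2)(s + 1)(s - 1) / -2
  L_3(s) = (s + 2)(s + 1)s / 6
Then q(s) = -67·L_0(s) - 13·L_1(s) - 1·L_2(s) + 5·L_3(s).
Expanding and collecting terms gives q(s) = 6s^3 - 3s^2 + 3s - 1.
Check: q(-1) = -13. ✓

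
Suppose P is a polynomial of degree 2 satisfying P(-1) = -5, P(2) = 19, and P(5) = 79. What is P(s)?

P(s) = 2s^2 + 6s - 1

Write P(s) = as^2 + bs + c. Substituting each data point gives a linear system:
  a - b + c = -5
  4a + 2b + c = 19
  25a + 5b + c = 79
Solving the system yields a = 2, b = 6, c = -1.
So P(s) = 2s^2 + 6s - 1.
Check: P(5) = 79. ✓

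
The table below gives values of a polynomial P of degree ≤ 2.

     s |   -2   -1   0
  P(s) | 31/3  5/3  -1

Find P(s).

P(s) = 3s^2 + (1/3)s - 1

Write P(s) = as^2 + bs + c. Substituting each data point gives a linear system:
  4a - 2b + c = 31/3
  a - b + c = 5/3
  c = -1
Solving the system yields a = 3, b = 1/3, c = -1.
So P(s) = 3s² + (1/3)s - 1.
Check: P(-1) = 5/3. ✓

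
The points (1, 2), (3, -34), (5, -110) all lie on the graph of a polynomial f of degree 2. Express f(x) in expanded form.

Write f(x) = ax^2 + bx + c. Substituting each data point gives a linear system:
  a + b + c = 2
  9a + 3b + c = -34
  25a + 5b + c = -110
Solving the system yields a = -5, b = 2, c = 5.
So f(x) = -5x² + 2x + 5.
Check: f(5) = -110. ✓

f(x) = -5x^2 + 2x + 5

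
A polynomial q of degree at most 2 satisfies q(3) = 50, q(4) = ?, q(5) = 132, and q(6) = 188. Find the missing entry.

On equispaced nodes a degree-2 polynomial has vanishing third forward difference, so
  - q(3) + 3·q(4) - 3·q(5) + q(6) = 0.
Substituting the known values and solving for q(4):
  3·q(4) = 258
  q(4) = 86.

86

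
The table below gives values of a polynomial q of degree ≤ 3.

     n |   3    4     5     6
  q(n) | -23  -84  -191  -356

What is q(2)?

4

Using the Lagrange interpolation formula with nodes 3, 4, 5, 6:
  L_0(n) = (n - 4)(n - 5)(n - 6) / -6
  L_1(n) = (n - 3)(n - 5)(n - 6) / 2
  L_2(n) = (n - 3)(n - 4)(n - 6) / -2
  L_3(n) = (n - 3)(n - 4)(n - 5) / 6
Then q(n) = -23·L_0(n) - 84·L_1(n) - 191·L_2(n) - 356·L_3(n).
Expanding and collecting terms gives q(n) = -2n^3 + n^2 + 6n + 4.
Evaluating at n = 2: q(2) = 4.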